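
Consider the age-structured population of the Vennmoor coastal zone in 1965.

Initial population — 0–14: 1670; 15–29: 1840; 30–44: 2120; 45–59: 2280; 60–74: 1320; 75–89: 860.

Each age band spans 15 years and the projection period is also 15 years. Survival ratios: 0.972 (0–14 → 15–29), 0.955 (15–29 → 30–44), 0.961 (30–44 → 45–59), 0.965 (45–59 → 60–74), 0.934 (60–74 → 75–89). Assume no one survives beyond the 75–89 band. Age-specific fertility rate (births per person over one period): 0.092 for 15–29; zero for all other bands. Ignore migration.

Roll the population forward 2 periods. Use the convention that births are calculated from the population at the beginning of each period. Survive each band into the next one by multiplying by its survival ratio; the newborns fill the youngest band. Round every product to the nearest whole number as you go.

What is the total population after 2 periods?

7572

Numbering the bands 1..6 from youngest to oldest:
Period 1.
Births: 1840 × 0.092 = 169
Band 2: 1670 × 0.972 = 1623
Band 3: 1840 × 0.955 = 1757
Band 4: 2120 × 0.961 = 2037
Band 5: 2280 × 0.965 = 2200
Band 6: 1320 × 0.934 = 1233
Population now: 0–14=169, 15–29=1623, 30–44=1757, 45–59=2037, 60–74=2200, 75–89=1233
Period 2.
Births: 1623 × 0.092 = 149
Band 2: 169 × 0.972 = 164
Band 3: 1623 × 0.955 = 1550
Band 4: 1757 × 0.961 = 1688
Band 5: 2037 × 0.965 = 1966
Band 6: 2200 × 0.934 = 2055
Population now: 0–14=149, 15–29=164, 30–44=1550, 45–59=1688, 60–74=1966, 75–89=2055
Total after period 2: 149 + 164 + 1550 + 1688 + 1966 + 2055 = 7572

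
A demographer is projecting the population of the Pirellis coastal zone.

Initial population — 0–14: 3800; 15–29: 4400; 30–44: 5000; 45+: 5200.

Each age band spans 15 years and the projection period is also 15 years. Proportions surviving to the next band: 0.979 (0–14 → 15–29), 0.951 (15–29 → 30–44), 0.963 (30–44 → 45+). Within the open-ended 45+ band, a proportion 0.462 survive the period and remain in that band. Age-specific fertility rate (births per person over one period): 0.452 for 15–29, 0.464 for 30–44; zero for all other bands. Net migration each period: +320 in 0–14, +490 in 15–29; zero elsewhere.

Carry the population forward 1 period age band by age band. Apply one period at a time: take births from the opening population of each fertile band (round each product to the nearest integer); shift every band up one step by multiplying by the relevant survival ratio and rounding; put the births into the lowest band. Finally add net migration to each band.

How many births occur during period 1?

4309

Let band 1 be 0–14 through band 4 = 45+.
Period 1:
Births: 4400 × 0.452 = 1989 ; 5000 × 0.464 = 2320 ⇒ total 4309
Band 2: 3800 × 0.979 = 3720
Band 3: 4400 × 0.951 = 4184
Band 4: 5000 × 0.963 + 5200 × 0.462 = 4815 + 2402 = 7217
Net migration: Band 1 + 320 → 4629; Band 2 + 490 → 4210
→ [4629, 4210, 4184, 7217]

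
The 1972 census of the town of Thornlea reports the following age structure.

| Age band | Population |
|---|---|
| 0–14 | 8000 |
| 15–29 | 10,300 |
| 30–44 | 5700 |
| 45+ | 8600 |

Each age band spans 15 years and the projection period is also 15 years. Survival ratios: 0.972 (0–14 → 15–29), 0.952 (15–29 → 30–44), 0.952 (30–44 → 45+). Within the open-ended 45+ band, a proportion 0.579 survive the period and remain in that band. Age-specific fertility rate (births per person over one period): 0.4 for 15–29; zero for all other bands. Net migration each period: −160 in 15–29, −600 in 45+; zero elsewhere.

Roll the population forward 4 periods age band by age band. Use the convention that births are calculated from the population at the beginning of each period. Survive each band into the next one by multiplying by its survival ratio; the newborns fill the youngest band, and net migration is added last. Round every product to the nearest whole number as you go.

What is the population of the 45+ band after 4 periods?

[period 1]
Births: 10300 × 0.4 = 4120
15–29: 8000 × 0.972 = 7776
30–44: 10300 × 0.952 = 9806
45+: 5700 × 0.952 + 8600 × 0.579 = 5426 + 4979 = 10405
Net migration: 15–29 − 160 → 7616; 45+ − 600 → 9805
Population now: 0–14=4120, 15–29=7616, 30–44=9806, 45+=9805
[period 2]
Births: 7616 × 0.4 = 3046
15–29: 4120 × 0.972 = 4005
30–44: 7616 × 0.952 = 7250
45+: 9806 × 0.952 + 9805 × 0.579 = 9335 + 5677 = 15012
Net migration: 15–29 − 160 → 3845; 45+ − 600 → 14412
Population now: 0–14=3046, 15–29=3845, 30–44=7250, 45+=14412
[period 3]
Births: 3845 × 0.4 = 1538
15–29: 3046 × 0.972 = 2961
30–44: 3845 × 0.952 = 3660
45+: 7250 × 0.952 + 14412 × 0.579 = 6902 + 8345 = 15247
Net migration: 15–29 − 160 → 2801; 45+ − 600 → 14647
Population now: 0–14=1538, 15–29=2801, 30–44=3660, 45+=14647
[period 4]
Births: 2801 × 0.4 = 1120
15–29: 1538 × 0.972 = 1495
30–44: 2801 × 0.952 = 2667
45+: 3660 × 0.952 + 14647 × 0.579 = 3484 + 8481 = 11965
Net migration: 15–29 − 160 → 1335; 45+ − 600 → 11365
Population now: 0–14=1120, 15–29=1335, 30–44=2667, 45+=11365

11365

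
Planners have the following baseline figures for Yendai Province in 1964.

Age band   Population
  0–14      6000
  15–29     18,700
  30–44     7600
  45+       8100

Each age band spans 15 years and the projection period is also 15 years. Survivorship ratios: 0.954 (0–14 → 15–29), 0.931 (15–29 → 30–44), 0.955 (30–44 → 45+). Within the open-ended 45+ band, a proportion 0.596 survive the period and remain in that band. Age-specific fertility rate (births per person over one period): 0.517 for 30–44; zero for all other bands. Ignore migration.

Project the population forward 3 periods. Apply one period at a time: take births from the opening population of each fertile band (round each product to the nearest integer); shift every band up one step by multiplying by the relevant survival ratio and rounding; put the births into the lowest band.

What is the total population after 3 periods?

Numbering the groups 1..4 from youngest to oldest:
Period 1:
Births: 7600 * 0.517 = 3929
Group 2: 6000 * 0.954 = 5724
Group 3: 18700 * 0.931 = 17410
Group 4: 7600 * 0.955 + 8100 * 0.596 = 7258 + 4828 = 12086
Giving 3929 / 5724 / 17410 / 12086.
Period 2:
Births: 17410 * 0.517 = 9001
Group 2: 3929 * 0.954 = 3748
Group 3: 5724 * 0.931 = 5329
Group 4: 17410 * 0.955 + 12086 * 0.596 = 16627 + 7203 = 23830
Giving 9001 / 3748 / 5329 / 23830.
Period 3:
Births: 5329 * 0.517 = 2755
Group 2: 9001 * 0.954 = 8587
Group 3: 3748 * 0.931 = 3489
Group 4: 5329 * 0.955 + 23830 * 0.596 = 5089 + 14203 = 19292
Giving 2755 / 8587 / 3489 / 19292.
Total after period 3: 2755 + 8587 + 3489 + 19292 = 34123

34123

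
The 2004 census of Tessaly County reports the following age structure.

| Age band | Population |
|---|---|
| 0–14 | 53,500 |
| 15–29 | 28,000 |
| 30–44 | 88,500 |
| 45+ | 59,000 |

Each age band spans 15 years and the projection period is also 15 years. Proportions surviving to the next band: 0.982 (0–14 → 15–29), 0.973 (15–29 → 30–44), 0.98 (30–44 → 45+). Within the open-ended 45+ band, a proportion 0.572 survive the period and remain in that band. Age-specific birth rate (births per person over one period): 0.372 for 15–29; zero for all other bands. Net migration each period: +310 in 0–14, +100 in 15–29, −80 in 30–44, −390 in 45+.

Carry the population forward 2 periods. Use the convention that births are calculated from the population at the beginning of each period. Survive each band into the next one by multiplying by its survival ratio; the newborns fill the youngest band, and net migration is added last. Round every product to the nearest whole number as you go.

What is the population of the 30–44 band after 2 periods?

Numbering the bands 1..4 from youngest to oldest:
Period 1:
Births: 28000 × 0.372 = 10416
Band 2: 53500 × 0.982 = 52537
Band 3: 28000 × 0.973 = 27244
Band 4: 88500 × 0.98 + 59000 × 0.572 = 86730 + 33748 = 120478
Net migration: Band 1 + 310 → 10726; Band 2 + 100 → 52637; Band 3 − 80 → 27164; Band 4 − 390 → 120088
Population now: 0–14=10726, 15–29=52637, 30–44=27164, 45+=120088
Period 2:
Births: 52637 × 0.372 = 19581
Band 2: 10726 × 0.982 = 10533
Band 3: 52637 × 0.973 = 51216
Band 4: 27164 × 0.98 + 120088 × 0.572 = 26621 + 68690 = 95311
Net migration: Band 1 + 310 → 19891; Band 2 + 100 → 10633; Band 3 − 80 → 51136; Band 4 − 390 → 94921
Population now: 0–14=19891, 15–29=10633, 30–44=51136, 45+=94921

51136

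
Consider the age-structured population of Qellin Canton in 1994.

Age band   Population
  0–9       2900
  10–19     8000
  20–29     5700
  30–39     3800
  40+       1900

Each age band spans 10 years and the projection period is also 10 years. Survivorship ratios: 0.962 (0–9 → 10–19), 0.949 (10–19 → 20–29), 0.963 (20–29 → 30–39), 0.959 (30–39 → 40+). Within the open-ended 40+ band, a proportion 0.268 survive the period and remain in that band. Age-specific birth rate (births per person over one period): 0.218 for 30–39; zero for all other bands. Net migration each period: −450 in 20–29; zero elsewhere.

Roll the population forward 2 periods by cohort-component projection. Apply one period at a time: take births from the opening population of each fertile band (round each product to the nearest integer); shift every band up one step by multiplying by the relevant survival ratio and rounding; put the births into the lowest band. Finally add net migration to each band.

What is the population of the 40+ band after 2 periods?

6377

After projecting period 1:
Births: 3800 * 0.218 = 828
10–19: 2900 * 0.962 = 2790
20–29: 8000 * 0.949 = 7592
30–39: 5700 * 0.963 = 5489
40+: 3800 * 0.959 + 1900 * 0.268 = 3644 + 509 = 4153
Net migration: 20–29 − 450 → 7142
Giving 828 / 2790 / 7142 / 5489 / 4153.
After projecting period 2:
Births: 5489 * 0.218 = 1197
10–19: 828 * 0.962 = 797
20–29: 2790 * 0.949 = 2648
30–39: 7142 * 0.963 = 6878
40+: 5489 * 0.959 + 4153 * 0.268 = 5264 + 1113 = 6377
Net migration: 20–29 − 450 → 2198
Giving 1197 / 797 / 2198 / 6878 / 6377.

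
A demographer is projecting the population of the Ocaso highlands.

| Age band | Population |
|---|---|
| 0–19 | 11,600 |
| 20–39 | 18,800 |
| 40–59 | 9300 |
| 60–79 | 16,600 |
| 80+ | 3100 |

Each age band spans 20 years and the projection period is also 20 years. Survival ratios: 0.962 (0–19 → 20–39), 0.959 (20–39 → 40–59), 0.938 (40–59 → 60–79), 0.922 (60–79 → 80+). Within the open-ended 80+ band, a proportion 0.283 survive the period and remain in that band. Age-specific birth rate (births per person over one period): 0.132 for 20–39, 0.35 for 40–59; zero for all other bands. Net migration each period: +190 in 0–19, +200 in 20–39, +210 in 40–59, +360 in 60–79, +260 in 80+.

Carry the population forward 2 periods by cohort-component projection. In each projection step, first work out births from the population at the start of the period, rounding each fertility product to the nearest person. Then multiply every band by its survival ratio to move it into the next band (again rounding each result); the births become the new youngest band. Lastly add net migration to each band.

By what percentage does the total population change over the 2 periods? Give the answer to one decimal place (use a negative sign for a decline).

-6.0

Let band 1 be 0–19 through band 5 = 80+.
Period 1:
Births: 18800 * 0.132 = 2482, 9300 * 0.35 = 3255 → 5737
Band 2: 11600 * 0.962 = 11159
Band 3: 18800 * 0.959 = 18029
Band 4: 9300 * 0.938 = 8723
Band 5: 16600 * 0.922 + 3100 * 0.283 = 15305 + 877 = 16182
Net migration: Band 1 + 190 → 5927; Band 2 + 200 → 11359; Band 3 + 210 → 18239; Band 4 + 360 → 9083; Band 5 + 260 → 16442
→ [5927, 11359, 18239, 9083, 16442]
Period 2:
Births: 11359 * 0.132 = 1499, 18239 * 0.35 = 6384 → 7883
Band 2: 5927 * 0.962 = 5702
Band 3: 11359 * 0.959 = 10893
Band 4: 18239 * 0.938 = 17108
Band 5: 9083 * 0.922 + 16442 * 0.283 = 8375 + 4653 = 13028
Net migration: Band 1 + 190 → 8073; Band 2 + 200 → 5902; Band 3 + 210 → 11103; Band 4 + 360 → 17468; Band 5 + 260 → 13288
→ [8073, 5902, 11103, 17468, 13288]
Total: 59400 → 55834; change = -3566; percentage change = -6.0%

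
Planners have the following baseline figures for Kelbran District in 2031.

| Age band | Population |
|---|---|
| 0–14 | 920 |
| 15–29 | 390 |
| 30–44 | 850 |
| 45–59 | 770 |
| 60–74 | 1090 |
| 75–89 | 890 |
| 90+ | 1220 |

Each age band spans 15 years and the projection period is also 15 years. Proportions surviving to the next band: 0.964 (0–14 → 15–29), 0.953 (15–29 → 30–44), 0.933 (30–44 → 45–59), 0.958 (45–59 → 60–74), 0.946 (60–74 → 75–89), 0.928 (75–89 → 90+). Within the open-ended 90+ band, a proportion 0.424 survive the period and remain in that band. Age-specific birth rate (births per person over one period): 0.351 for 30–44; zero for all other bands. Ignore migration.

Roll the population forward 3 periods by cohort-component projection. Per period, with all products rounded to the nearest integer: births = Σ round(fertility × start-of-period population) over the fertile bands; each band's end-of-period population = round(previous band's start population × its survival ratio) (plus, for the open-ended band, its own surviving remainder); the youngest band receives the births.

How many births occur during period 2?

After projecting period 1:
Births: 850 × 0.351 = 298
15–29: 920 × 0.964 = 887
30–44: 390 × 0.953 = 372
45–59: 850 × 0.933 = 793
60–74: 770 × 0.958 = 738
75–89: 1090 × 0.946 = 1031
90+: 890 × 0.928 + 1220 × 0.424 = 826 + 517 = 1343
Giving 298 / 887 / 372 / 793 / 738 / 1031 / 1343.
After projecting period 2:
Births: 372 × 0.351 = 131
15–29: 298 × 0.964 = 287
30–44: 887 × 0.953 = 845
45–59: 372 × 0.933 = 347
60–74: 793 × 0.958 = 760
75–89: 738 × 0.946 = 698
90+: 1031 × 0.928 + 1343 × 0.424 = 957 + 569 = 1526
Giving 131 / 287 / 845 / 347 / 760 / 698 / 1526.

131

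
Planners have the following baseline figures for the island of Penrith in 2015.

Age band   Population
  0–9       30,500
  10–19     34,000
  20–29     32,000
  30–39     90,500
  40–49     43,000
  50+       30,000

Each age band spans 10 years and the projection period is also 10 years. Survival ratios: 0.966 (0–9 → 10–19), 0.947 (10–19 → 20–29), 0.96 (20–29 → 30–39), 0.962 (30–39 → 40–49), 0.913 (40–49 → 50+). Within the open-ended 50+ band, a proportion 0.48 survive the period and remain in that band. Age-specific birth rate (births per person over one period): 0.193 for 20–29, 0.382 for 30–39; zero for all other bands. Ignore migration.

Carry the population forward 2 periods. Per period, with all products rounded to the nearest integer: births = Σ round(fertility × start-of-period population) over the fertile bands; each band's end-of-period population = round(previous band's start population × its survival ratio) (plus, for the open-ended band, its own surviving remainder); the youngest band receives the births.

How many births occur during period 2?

Let group 1 be 0–9 through group 6 = 50+.
[period 1]
Births: 32000 × 0.193 = 6176, 90500 × 0.382 = 34571 — total 40747
Group 2: 30500 × 0.966 = 29463
Group 3: 34000 × 0.947 = 32198
Group 4: 32000 × 0.96 = 30720
Group 5: 90500 × 0.962 = 87061
Group 6: 43000 × 0.913 + 30000 × 0.48 = 39259 + 14400 = 53659
→ [40747, 29463, 32198, 30720, 87061, 53659]
[period 2]
Births: 32198 × 0.193 = 6214, 30720 × 0.382 = 11735 — total 17949
Group 2: 40747 × 0.966 = 39362
Group 3: 29463 × 0.947 = 27901
Group 4: 32198 × 0.96 = 30910
Group 5: 30720 × 0.962 = 29553
Group 6: 87061 × 0.913 + 53659 × 0.48 = 79487 + 25756 = 105243
→ [17949, 39362, 27901, 30910, 29553, 105243]

17949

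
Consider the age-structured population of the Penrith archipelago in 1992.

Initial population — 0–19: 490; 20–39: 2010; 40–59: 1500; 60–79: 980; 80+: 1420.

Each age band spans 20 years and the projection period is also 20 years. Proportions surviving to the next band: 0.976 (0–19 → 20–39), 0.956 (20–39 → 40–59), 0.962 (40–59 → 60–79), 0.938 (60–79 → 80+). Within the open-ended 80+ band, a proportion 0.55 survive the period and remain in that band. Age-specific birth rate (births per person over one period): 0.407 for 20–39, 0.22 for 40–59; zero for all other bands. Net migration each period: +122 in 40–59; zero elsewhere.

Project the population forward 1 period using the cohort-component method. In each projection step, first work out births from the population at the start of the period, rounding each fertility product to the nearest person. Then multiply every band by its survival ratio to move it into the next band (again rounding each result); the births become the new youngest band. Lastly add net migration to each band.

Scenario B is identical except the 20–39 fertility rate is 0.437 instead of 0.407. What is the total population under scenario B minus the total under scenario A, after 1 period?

60

Numbering the groups 1..5 from youngest to oldest:
— Period 1 —
Births: 2010 * 0.407 = 818 ; 1500 * 0.22 = 330 → 1148
Group 2: 490 * 0.976 = 478
Group 3: 2010 * 0.956 = 1922
Group 4: 1500 * 0.962 = 1443
Group 5: 980 * 0.938 + 1420 * 0.55 = 919 + 781 = 1700
Net migration: Group 3 + 122 → 2044
→ [1148, 478, 2044, 1443, 1700]
Scenario A total after 1 period: 6813
Scenario B projection —
— Period 1 —
Births: 2010 * 0.437 = 878 ; 1500 * 0.22 = 330 → 1208
Group 2: 490 * 0.976 = 478
Group 3: 2010 * 0.956 = 1922
Group 4: 1500 * 0.962 = 1443
Group 5: 980 * 0.938 + 1420 * 0.55 = 919 + 781 = 1700
Net migration: Group 3 + 122 → 2044
→ [1208, 478, 2044, 1443, 1700]
Scenario B total after 1 period: 6873
Difference B − A = 6873 − 6813 = 60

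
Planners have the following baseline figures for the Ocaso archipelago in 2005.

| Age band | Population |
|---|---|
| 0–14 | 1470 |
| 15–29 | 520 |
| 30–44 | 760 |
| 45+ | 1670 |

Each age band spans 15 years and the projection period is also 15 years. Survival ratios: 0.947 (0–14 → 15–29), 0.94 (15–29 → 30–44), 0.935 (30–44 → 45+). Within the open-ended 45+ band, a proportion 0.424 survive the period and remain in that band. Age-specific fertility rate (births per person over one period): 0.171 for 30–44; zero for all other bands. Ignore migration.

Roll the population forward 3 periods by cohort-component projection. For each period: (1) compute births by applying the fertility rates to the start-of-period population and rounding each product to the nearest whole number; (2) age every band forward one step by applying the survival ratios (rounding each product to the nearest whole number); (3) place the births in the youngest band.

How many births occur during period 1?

130

[period 1]
Births: 760 × 0.171 = 130
15–29: 1470 × 0.947 = 1392
30–44: 520 × 0.94 = 489
45+: 760 × 0.935 + 1670 × 0.424 = 711 + 708 = 1419
End of period: [130, 1392, 489, 1419]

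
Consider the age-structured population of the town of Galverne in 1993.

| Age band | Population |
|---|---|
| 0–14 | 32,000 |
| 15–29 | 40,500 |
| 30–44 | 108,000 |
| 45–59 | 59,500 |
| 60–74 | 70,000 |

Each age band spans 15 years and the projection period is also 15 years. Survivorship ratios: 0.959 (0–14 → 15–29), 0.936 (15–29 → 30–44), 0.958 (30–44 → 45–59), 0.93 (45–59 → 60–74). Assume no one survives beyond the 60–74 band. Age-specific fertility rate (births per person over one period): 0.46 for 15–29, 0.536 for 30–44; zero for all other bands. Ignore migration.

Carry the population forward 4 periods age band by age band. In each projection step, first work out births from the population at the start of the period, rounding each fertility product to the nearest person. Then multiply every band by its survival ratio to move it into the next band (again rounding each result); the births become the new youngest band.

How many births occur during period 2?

Period 1.
Births: 40500 × 0.46 = 18630, 108000 × 0.536 = 57888 → 76518
15–29: 32000 × 0.959 = 30688
30–44: 40500 × 0.936 = 37908
45–59: 108000 × 0.958 = 103464
60–74: 59500 × 0.93 = 55335
Giving 76518 / 30688 / 37908 / 103464 / 55335.
Period 2.
Births: 30688 × 0.46 = 14116, 37908 × 0.536 = 20319 → 34435
15–29: 76518 × 0.959 = 73381
30–44: 30688 × 0.936 = 28724
45–59: 37908 × 0.958 = 36316
60–74: 103464 × 0.93 = 96222
Giving 34435 / 73381 / 28724 / 36316 / 96222.

34435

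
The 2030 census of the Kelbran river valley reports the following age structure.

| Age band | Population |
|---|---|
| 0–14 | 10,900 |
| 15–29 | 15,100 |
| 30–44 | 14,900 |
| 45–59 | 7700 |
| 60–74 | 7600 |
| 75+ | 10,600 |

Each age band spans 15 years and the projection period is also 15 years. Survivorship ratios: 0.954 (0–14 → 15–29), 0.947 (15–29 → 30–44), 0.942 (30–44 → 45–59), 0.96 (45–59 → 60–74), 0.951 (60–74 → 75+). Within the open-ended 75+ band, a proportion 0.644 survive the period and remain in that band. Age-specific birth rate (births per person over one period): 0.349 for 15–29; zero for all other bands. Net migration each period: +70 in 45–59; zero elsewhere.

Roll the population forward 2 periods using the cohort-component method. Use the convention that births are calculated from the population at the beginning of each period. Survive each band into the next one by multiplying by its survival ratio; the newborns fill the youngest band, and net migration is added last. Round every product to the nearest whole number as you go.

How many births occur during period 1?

5270

[period 1]
Births: 15100 × 0.349 = 5270
15–29: 10900 × 0.954 = 10399
30–44: 15100 × 0.947 = 14300
45–59: 14900 × 0.942 = 14036
60–74: 7700 × 0.96 = 7392
75+: 7600 × 0.951 + 10600 × 0.644 = 7228 + 6826 = 14054
Net migration: 45–59 + 70 → 14106
Population now: 0–14=5270, 15–29=10399, 30–44=14300, 45–59=14106, 60–74=7392, 75+=14054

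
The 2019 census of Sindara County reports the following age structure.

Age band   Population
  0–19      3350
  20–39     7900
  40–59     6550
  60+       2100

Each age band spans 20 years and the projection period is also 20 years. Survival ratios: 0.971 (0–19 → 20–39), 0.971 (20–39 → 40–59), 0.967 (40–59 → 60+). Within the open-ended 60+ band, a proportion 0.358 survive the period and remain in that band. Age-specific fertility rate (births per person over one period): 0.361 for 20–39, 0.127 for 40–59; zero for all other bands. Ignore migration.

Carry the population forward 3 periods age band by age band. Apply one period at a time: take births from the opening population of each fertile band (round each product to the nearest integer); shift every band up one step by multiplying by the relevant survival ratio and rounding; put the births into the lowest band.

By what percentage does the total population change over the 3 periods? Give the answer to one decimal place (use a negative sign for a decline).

— Period 1 —
Births: 7900 × 0.361 = 2852 ; 6550 × 0.127 = 832 → 3684
20–39: 3350 × 0.971 = 3253
40–59: 7900 × 0.971 = 7671
60+: 6550 × 0.967 + 2100 × 0.358 = 6334 + 752 = 7086
→ [3684, 3253, 7671, 7086]
— Period 2 —
Births: 3253 × 0.361 = 1174 ; 7671 × 0.127 = 974 → 2148
20–39: 3684 × 0.971 = 3577
40–59: 3253 × 0.971 = 3159
60+: 7671 × 0.967 + 7086 × 0.358 = 7418 + 2537 = 9955
→ [2148, 3577, 3159, 9955]
— Period 3 —
Births: 3577 × 0.361 = 1291 ; 3159 × 0.127 = 401 → 1692
20–39: 2148 × 0.971 = 2086
40–59: 3577 × 0.971 = 3473
60+: 3159 × 0.967 + 9955 × 0.358 = 3055 + 3564 = 6619
→ [1692, 2086, 3473, 6619]
Total: 19900 → 13870; change = -6030; percentage change = -30.3%

-30.3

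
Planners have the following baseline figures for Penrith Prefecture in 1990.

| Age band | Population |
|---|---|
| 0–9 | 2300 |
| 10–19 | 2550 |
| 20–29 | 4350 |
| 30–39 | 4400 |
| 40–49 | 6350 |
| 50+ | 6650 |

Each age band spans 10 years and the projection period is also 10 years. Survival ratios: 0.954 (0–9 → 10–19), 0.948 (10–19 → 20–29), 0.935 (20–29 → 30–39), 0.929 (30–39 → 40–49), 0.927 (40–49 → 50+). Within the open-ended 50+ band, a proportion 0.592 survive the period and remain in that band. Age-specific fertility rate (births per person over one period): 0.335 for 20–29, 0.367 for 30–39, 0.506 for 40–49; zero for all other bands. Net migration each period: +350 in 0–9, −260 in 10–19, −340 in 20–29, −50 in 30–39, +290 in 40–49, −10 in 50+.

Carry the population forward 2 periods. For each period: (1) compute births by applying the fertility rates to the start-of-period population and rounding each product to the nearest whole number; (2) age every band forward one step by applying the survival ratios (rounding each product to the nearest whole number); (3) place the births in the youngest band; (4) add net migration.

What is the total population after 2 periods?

Period 1.
Births: 4350 × 0.335 = 1457, 4400 × 0.367 = 1615, 6350 × 0.506 = 3213 → total 6285
10–19: 2300 × 0.954 = 2194
20–29: 2550 × 0.948 = 2417
30–39: 4350 × 0.935 = 4067
40–49: 4400 × 0.929 = 4088
50+: 6350 × 0.927 + 6650 × 0.592 = 5886 + 3937 = 9823
Net migration: 0–9 + 350 → 6635; 10–19 − 260 → 1934; 20–29 − 340 → 2077; 30–39 − 50 → 4017; 40–49 + 290 → 4378; 50+ − 10 → 9813
Population now: 0–9=6635, 10–19=1934, 20–29=2077, 30–39=4017, 40–49=4378, 50+=9813
Period 2.
Births: 2077 × 0.335 = 696, 4017 × 0.367 = 1474, 4378 × 0.506 = 2215 → total 4385
10–19: 6635 × 0.954 = 6330
20–29: 1934 × 0.948 = 1833
30–39: 2077 × 0.935 = 1942
40–49: 4017 × 0.929 = 3732
50+: 4378 × 0.927 + 9813 × 0.592 = 4058 + 5809 = 9867
Net migration: 0–9 + 350 → 4735; 10–19 − 260 → 6070; 20–29 − 340 → 1493; 30–39 − 50 → 1892; 40–49 + 290 → 4022; 50+ − 10 → 9857
Population now: 0–9=4735, 10–19=6070, 20–29=1493, 30–39=1892, 40–49=4022, 50+=9857
Total after period 2: 4735 + 6070 + 1493 + 1892 + 4022 + 9857 = 28069

28069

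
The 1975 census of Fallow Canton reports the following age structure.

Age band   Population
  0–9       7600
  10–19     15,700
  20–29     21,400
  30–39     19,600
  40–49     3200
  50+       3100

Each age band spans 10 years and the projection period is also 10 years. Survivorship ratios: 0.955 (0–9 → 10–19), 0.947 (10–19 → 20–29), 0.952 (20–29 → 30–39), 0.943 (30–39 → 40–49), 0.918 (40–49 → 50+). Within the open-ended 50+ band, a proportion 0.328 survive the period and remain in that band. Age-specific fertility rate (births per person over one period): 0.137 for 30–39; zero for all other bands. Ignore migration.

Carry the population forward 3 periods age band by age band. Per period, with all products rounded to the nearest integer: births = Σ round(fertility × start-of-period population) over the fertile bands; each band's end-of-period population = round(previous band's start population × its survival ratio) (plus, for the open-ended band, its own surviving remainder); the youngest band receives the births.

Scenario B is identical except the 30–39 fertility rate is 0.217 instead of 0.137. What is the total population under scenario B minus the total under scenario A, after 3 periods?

Call the bands 1 to 6, youngest first.
Period 1.
Births: 19600 × 0.137 = 2685
Band 2: 7600 × 0.955 = 7258
Band 3: 15700 × 0.947 = 14868
Band 4: 21400 × 0.952 = 20373
Band 5: 19600 × 0.943 = 18483
Band 6: 3200 × 0.918 + 3100 × 0.328 = 2938 + 1017 = 3955
→ [2685, 7258, 14868, 20373, 18483, 3955]
Period 2.
Births: 20373 × 0.137 = 2791
Band 2: 2685 × 0.955 = 2564
Band 3: 7258 × 0.947 = 6873
Band 4: 14868 × 0.952 = 14154
Band 5: 20373 × 0.943 = 19212
Band 6: 18483 × 0.918 + 3955 × 0.328 = 16967 + 1297 = 18264
→ [2791, 2564, 6873, 14154, 19212, 18264]
Period 3.
Births: 14154 × 0.137 = 1939
Band 2: 2791 × 0.955 = 2665
Band 3: 2564 × 0.947 = 2428
Band 4: 6873 × 0.952 = 6543
Band 5: 14154 × 0.943 = 13347
Band 6: 19212 × 0.918 + 18264 × 0.328 = 17637 + 5991 = 23628
→ [1939, 2665, 2428, 6543, 13347, 23628]
Scenario A total after 3 periods: 50550
Scenario B projection —
Period 1.
Births: 19600 × 0.217 = 4253
Band 2: 7600 × 0.955 = 7258
Band 3: 15700 × 0.947 = 14868
Band 4: 21400 × 0.952 = 20373
Band 5: 19600 × 0.943 = 18483
Band 6: 3200 × 0.918 + 3100 × 0.328 = 2938 + 1017 = 3955
→ [4253, 7258, 14868, 20373, 18483, 3955]
Period 2.
Births: 20373 × 0.217 = 4421
Band 2: 4253 × 0.955 = 4062
Band 3: 7258 × 0.947 = 6873
Band 4: 14868 × 0.952 = 14154
Band 5: 20373 × 0.943 = 19212
Band 6: 18483 × 0.918 + 3955 × 0.328 = 16967 + 1297 = 18264
→ [4421, 4062, 6873, 14154, 19212, 18264]
Period 3.
Births: 14154 × 0.217 = 3071
Band 2: 4421 × 0.955 = 4222
Band 3: 4062 × 0.947 = 3847
Band 4: 6873 × 0.952 = 6543
Band 5: 14154 × 0.943 = 13347
Band 6: 19212 × 0.918 + 18264 × 0.328 = 17637 + 5991 = 23628
→ [3071, 4222, 3847, 6543, 13347, 23628]
Scenario B total after 3 periods: 54658
Difference B − A = 54658 − 50550 = 4108

4108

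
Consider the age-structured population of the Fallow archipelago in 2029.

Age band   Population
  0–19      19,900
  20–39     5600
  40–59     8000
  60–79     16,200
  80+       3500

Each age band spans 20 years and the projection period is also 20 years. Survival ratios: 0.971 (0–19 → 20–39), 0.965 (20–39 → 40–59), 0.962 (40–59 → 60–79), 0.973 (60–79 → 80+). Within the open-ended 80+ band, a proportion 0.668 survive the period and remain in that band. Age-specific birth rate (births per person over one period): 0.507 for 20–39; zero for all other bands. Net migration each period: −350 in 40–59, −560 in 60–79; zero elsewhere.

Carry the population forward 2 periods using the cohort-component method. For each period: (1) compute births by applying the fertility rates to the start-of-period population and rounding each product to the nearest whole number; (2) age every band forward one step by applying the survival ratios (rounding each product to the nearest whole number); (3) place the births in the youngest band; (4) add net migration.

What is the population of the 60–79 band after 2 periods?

4302

Let band 1 be 0–19 through band 5 = 80+.
Period 1:
Births: 5600 × 0.507 = 2839
Band 2: 19900 × 0.971 = 19323
Band 3: 5600 × 0.965 = 5404
Band 4: 8000 × 0.962 = 7696
Band 5: 16200 × 0.973 + 3500 × 0.668 = 15763 + 2338 = 18101
Net migration: Band 3 − 350 → 5054; Band 4 − 560 → 7136
→ [2839, 19323, 5054, 7136, 18101]
Period 2:
Births: 19323 × 0.507 = 9797
Band 2: 2839 × 0.971 = 2757
Band 3: 19323 × 0.965 = 18647
Band 4: 5054 × 0.962 = 4862
Band 5: 7136 × 0.973 + 18101 × 0.668 = 6943 + 12091 = 19034
Net migration: Band 3 − 350 → 18297; Band 4 − 560 → 4302
→ [9797, 2757, 18297, 4302, 19034]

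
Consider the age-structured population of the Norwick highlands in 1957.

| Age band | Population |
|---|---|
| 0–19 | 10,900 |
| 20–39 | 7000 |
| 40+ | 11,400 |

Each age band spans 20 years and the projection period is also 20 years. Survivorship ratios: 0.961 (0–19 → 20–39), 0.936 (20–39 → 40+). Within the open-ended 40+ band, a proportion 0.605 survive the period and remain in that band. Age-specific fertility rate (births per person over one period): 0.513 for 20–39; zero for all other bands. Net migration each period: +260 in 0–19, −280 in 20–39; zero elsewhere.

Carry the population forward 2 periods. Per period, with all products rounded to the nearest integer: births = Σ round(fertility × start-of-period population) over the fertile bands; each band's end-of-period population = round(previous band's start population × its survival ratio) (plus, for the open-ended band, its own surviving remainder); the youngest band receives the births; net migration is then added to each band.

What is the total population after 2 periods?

26591

— Period 1 —
Births: 7000 * 0.513 = 3591
20–39: 10900 * 0.961 = 10475
40+: 7000 * 0.936 + 11400 * 0.605 = 6552 + 6897 = 13449
Net migration: 0–19 + 260 → 3851; 20–39 − 280 → 10195
Giving 3851 / 10195 / 13449.
— Period 2 —
Births: 10195 * 0.513 = 5230
20–39: 3851 * 0.961 = 3701
40+: 10195 * 0.936 + 13449 * 0.605 = 9543 + 8137 = 17680
Net migration: 0–19 + 260 → 5490; 20–39 − 280 → 3421
Giving 5490 / 3421 / 17680.
Total after period 2: 5490 + 3421 + 17680 = 26591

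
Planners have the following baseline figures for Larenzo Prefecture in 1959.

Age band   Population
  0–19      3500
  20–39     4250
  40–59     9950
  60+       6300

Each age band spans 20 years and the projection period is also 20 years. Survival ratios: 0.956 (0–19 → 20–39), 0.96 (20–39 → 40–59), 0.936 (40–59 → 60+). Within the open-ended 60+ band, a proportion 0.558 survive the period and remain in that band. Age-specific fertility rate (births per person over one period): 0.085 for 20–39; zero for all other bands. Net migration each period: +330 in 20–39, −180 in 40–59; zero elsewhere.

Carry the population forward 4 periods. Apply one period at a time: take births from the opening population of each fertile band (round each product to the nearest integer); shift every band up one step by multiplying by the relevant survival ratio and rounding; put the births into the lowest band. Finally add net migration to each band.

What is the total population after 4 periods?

Let group 1 be 0–19 through group 4 = 60+.
[period 1]
Births: 4250 × 0.085 = 361
Group 2: 3500 × 0.956 = 3346
Group 3: 4250 × 0.96 = 4080
Group 4: 9950 × 0.936 + 6300 × 0.558 = 9313 + 3515 = 12828
Net migration: Group 2 + 330 → 3676; Group 3 − 180 → 3900
Population now: 0–19=361, 20–39=3676, 40–59=3900, 60+=12828
[period 2]
Births: 3676 × 0.085 = 312
Group 2: 361 × 0.956 = 345
Group 3: 3676 × 0.96 = 3529
Group 4: 3900 × 0.936 + 12828 × 0.558 = 3650 + 7158 = 10808
Net migration: Group 2 + 330 → 675; Group 3 − 180 → 3349
Population now: 0–19=312, 20–39=675, 40–59=3349, 60+=10808
[period 3]
Births: 675 × 0.085 = 57
Group 2: 312 × 0.956 = 298
Group 3: 675 × 0.96 = 648
Group 4: 3349 × 0.936 + 10808 × 0.558 = 3135 + 6031 = 9166
Net migration: Group 2 + 330 → 628; Group 3 − 180 → 468
Population now: 0–19=57, 20–39=628, 40–59=468, 60+=9166
[period 4]
Births: 628 × 0.085 = 53
Group 2: 57 × 0.956 = 54
Group 3: 628 × 0.96 = 603
Group 4: 468 × 0.936 + 9166 × 0.558 = 438 + 5115 = 5553
Net migration: Group 2 + 330 → 384; Group 3 − 180 → 423
Population now: 0–19=53, 20–39=384, 40–59=423, 60+=5553
Total after period 4: 53 + 384 + 423 + 5553 = 6413

6413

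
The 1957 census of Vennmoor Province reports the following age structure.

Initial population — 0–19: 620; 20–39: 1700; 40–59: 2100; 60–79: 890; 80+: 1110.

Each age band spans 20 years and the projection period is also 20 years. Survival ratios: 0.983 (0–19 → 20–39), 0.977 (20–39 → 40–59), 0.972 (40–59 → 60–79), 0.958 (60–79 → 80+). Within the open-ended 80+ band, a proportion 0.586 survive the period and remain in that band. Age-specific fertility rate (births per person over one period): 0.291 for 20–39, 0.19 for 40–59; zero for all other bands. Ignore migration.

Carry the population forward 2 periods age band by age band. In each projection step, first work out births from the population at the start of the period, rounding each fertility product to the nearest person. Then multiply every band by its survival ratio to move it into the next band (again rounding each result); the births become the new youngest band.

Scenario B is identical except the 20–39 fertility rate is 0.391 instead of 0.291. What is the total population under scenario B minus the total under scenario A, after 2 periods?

228

Call the bands 1 to 5, youngest first.
[period 1]
Births: 1700 × 0.291 = 495 ; 2100 × 0.19 = 399 → 894
Band 2: 620 × 0.983 = 609
Band 3: 1700 × 0.977 = 1661
Band 4: 2100 × 0.972 = 2041
Band 5: 890 × 0.958 + 1110 × 0.586 = 853 + 650 = 1503
Giving 894 / 609 / 1661 / 2041 / 1503.
[period 2]
Births: 609 × 0.291 = 177 ; 1661 × 0.19 = 316 → 493
Band 2: 894 × 0.983 = 879
Band 3: 609 × 0.977 = 595
Band 4: 1661 × 0.972 = 1614
Band 5: 2041 × 0.958 + 1503 × 0.586 = 1955 + 881 = 2836
Giving 493 / 879 / 595 / 1614 / 2836.
Scenario A total after 2 periods: 6417
Scenario B projection —
[period 1]
Births: 1700 × 0.391 = 665 ; 2100 × 0.19 = 399 → 1064
Band 2: 620 × 0.983 = 609
Band 3: 1700 × 0.977 = 1661
Band 4: 2100 × 0.972 = 2041
Band 5: 890 × 0.958 + 1110 × 0.586 = 853 + 650 = 1503
Giving 1064 / 609 / 1661 / 2041 / 1503.
[period 2]
Births: 609 × 0.391 = 238 ; 1661 × 0.19 = 316 → 554
Band 2: 1064 × 0.983 = 1046
Band 3: 609 × 0.977 = 595
Band 4: 1661 × 0.972 = 1614
Band 5: 2041 × 0.958 + 1503 × 0.586 = 1955 + 881 = 2836
Giving 554 / 1046 / 595 / 1614 / 2836.
Scenario B total after 2 periods: 6645
Difference B − A = 6645 − 6417 = 228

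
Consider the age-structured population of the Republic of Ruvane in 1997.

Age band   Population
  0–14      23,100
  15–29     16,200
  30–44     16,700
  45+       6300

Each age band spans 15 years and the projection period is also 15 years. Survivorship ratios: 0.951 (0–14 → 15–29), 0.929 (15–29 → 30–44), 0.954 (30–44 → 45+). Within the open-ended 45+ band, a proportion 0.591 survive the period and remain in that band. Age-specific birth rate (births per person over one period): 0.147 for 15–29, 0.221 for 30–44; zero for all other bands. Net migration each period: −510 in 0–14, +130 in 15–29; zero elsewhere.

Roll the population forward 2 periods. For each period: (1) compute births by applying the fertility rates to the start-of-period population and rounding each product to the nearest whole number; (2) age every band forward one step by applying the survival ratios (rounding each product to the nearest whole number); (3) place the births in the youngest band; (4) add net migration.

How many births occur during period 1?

6072

(Bands numbered youngest = 1 to oldest = 4.)
After projecting period 1:
Births: 16200 × 0.147 = 2381 ; 16700 × 0.221 = 3691 ⇒ total 6072
Band 2: 23100 × 0.951 = 21968
Band 3: 16200 × 0.929 = 15050
Band 4: 16700 × 0.954 + 6300 × 0.591 = 15932 + 3723 = 19655
Net migration: Band 1 − 510 → 5562; Band 2 + 130 → 22098
Giving 5562 / 22098 / 15050 / 19655.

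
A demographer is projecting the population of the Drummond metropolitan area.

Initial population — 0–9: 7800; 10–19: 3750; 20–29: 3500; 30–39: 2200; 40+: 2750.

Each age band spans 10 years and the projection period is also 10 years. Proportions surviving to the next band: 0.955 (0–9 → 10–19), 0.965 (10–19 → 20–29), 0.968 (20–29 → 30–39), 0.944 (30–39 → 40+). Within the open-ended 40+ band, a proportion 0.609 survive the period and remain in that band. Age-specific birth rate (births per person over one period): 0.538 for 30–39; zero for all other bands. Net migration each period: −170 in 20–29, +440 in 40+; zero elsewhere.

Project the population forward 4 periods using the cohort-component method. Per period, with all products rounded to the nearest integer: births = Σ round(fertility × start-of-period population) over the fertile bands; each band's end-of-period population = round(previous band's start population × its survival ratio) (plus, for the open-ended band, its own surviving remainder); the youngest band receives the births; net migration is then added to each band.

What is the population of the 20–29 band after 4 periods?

1510

Numbering the bands 1..5 from youngest to oldest:
— Period 1 —
Births: 2200 * 0.538 = 1184
Band 2: 7800 * 0.955 = 7449
Band 3: 3750 * 0.965 = 3619
Band 4: 3500 * 0.968 = 3388
Band 5: 2200 * 0.944 + 2750 * 0.609 = 2077 + 1675 = 3752
Net migration: Band 3 − 170 → 3449; Band 5 + 440 → 4192
Population now: 0–9=1184, 10–19=7449, 20–29=3449, 30–39=3388, 40+=4192
— Period 2 —
Births: 3388 * 0.538 = 1823
Band 2: 1184 * 0.955 = 1131
Band 3: 7449 * 0.965 = 7188
Band 4: 3449 * 0.968 = 3339
Band 5: 3388 * 0.944 + 4192 * 0.609 = 3198 + 2553 = 5751
Net migration: Band 3 − 170 → 7018; Band 5 + 440 → 6191
Population now: 0–9=1823, 10–19=1131, 20–29=7018, 30–39=3339, 40+=6191
— Period 3 —
Births: 3339 * 0.538 = 1796
Band 2: 1823 * 0.955 = 1741
Band 3: 1131 * 0.965 = 1091
Band 4: 7018 * 0.968 = 6793
Band 5: 3339 * 0.944 + 6191 * 0.609 = 3152 + 3770 = 6922
Net migration: Band 3 − 170 → 921; Band 5 + 440 → 7362
Population now: 0–9=1796, 10–19=1741, 20–29=921, 30–39=6793, 40+=7362
— Period 4 —
Births: 6793 * 0.538 = 3655
Band 2: 1796 * 0.955 = 1715
Band 3: 1741 * 0.965 = 1680
Band 4: 921 * 0.968 = 892
Band 5: 6793 * 0.944 + 7362 * 0.609 = 6413 + 4483 = 10896
Net migration: Band 3 − 170 → 1510; Band 5 + 440 → 11336
Population now: 0–9=3655, 10–19=1715, 20–29=1510, 30–39=892, 40+=11336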